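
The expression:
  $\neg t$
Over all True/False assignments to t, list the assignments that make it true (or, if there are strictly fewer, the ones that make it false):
is true only for:
  t=False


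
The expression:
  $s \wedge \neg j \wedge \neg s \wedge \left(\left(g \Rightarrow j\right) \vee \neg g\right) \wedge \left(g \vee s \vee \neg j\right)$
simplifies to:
$\text{False}$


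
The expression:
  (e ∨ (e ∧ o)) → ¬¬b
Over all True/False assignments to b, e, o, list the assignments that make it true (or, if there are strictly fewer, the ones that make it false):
is false only for:
  b=False, e=True, o=False;
  b=False, e=True, o=True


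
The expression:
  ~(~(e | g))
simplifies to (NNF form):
e | g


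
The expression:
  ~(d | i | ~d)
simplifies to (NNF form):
False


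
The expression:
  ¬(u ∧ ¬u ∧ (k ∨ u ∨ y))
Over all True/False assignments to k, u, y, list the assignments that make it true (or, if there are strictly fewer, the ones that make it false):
is always true.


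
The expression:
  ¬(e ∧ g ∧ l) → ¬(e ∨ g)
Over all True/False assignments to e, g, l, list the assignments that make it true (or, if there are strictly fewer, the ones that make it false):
is true only for:
  e=False, g=False, l=False;
  e=False, g=False, l=True;
  e=True, g=True, l=True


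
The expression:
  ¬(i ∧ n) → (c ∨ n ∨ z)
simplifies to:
c ∨ n ∨ z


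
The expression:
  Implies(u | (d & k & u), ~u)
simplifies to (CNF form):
~u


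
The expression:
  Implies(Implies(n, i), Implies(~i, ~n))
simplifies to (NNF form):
True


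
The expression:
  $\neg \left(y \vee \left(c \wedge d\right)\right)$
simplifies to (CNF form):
$\neg y \wedge \left(\neg c \vee \neg d\right)$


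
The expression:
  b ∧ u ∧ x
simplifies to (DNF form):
b ∧ u ∧ x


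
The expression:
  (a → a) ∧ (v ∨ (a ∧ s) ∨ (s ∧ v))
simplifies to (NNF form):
v ∨ (a ∧ s)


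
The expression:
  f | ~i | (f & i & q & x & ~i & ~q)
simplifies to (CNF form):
f | ~i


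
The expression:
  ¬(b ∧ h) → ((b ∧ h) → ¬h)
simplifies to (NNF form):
True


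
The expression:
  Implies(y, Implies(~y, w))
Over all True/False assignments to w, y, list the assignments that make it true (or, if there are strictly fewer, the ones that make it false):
is always true.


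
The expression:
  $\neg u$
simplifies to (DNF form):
$\neg u$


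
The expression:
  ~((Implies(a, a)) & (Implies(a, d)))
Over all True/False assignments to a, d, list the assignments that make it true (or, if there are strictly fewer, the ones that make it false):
is true only for:
  a=True, d=False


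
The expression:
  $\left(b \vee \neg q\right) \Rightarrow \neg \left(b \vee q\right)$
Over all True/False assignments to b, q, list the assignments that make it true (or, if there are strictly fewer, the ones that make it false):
is true only for:
  b=False, q=False;
  b=False, q=True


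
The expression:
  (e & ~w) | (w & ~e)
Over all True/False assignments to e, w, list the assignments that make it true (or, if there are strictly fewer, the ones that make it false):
is true only for:
  e=False, w=True;
  e=True, w=False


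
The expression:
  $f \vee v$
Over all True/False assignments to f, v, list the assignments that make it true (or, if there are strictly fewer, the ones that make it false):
is false only for:
  f=False, v=False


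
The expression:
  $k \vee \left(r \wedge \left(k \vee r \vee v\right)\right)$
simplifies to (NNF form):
$k \vee r$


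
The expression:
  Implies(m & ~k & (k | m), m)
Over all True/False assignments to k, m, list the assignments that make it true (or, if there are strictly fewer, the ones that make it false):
is always true.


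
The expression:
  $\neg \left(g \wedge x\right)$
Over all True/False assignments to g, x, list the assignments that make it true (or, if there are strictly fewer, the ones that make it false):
is false only for:
  g=True, x=True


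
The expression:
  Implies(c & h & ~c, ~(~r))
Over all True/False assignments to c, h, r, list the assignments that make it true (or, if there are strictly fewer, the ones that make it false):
is always true.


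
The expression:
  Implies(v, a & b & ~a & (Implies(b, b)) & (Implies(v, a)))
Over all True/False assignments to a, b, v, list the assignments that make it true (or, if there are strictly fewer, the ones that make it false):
is true only for:
  a=False, b=False, v=False;
  a=False, b=True, v=False;
  a=True, b=False, v=False;
  a=True, b=True, v=False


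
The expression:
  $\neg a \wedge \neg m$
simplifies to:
$\neg a \wedge \neg m$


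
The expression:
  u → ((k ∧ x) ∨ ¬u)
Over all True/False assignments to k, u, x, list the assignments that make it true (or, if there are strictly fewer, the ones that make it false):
is false only for:
  k=False, u=True, x=False;
  k=False, u=True, x=True;
  k=True, u=True, x=False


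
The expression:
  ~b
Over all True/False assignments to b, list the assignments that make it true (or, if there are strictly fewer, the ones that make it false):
is true only for:
  b=False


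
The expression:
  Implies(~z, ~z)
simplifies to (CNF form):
True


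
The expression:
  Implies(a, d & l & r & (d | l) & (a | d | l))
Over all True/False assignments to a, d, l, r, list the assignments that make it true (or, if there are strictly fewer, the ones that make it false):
is false only for:
  a=True, d=False, l=False, r=False;
  a=True, d=False, l=False, r=True;
  a=True, d=False, l=True, r=False;
  a=True, d=False, l=True, r=True;
  a=True, d=True, l=False, r=False;
  a=True, d=True, l=False, r=True;
  a=True, d=True, l=True, r=False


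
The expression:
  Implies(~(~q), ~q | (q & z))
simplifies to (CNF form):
z | ~q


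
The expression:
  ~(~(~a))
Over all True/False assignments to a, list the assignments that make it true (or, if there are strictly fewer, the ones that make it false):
is true only for:
  a=False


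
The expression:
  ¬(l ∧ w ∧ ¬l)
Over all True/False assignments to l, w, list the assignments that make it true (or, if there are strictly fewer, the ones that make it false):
is always true.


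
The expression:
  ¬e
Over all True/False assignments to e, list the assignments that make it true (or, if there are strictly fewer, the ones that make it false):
is true only for:
  e=False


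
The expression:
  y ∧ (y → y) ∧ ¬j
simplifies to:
y ∧ ¬j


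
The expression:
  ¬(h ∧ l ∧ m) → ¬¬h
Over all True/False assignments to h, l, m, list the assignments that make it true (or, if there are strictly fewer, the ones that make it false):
is true only for:
  h=True, l=False, m=False;
  h=True, l=False, m=True;
  h=True, l=True, m=False;
  h=True, l=True, m=True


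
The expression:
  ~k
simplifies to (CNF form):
~k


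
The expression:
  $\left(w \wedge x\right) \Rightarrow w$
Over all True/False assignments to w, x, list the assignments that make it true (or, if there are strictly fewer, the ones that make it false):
is always true.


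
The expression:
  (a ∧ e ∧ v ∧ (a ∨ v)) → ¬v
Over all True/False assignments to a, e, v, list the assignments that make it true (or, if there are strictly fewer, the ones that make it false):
is false only for:
  a=True, e=True, v=True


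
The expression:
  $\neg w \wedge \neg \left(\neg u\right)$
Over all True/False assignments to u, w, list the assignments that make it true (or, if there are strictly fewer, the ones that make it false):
is true only for:
  u=True, w=False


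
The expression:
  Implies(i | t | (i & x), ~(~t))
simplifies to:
t | ~i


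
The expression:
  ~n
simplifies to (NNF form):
~n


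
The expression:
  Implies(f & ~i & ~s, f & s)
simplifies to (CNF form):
i | s | ~f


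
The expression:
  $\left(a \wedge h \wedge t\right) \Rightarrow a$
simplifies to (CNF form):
$\text{True}$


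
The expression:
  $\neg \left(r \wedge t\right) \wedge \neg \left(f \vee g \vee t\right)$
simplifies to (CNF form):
$\neg f \wedge \neg g \wedge \neg t$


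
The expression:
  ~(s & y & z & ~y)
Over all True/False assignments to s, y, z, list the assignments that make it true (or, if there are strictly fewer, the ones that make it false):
is always true.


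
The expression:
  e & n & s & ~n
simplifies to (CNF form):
False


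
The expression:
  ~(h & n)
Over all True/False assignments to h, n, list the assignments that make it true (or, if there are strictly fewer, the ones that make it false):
is false only for:
  h=True, n=True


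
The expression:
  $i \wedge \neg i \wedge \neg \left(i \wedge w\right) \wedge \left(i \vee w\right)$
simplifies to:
$\text{False}$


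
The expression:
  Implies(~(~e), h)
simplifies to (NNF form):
h | ~e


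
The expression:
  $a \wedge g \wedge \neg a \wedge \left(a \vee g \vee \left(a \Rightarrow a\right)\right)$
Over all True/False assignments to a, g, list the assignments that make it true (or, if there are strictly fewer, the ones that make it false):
is never true.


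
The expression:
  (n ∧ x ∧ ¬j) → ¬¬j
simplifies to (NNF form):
j ∨ ¬n ∨ ¬x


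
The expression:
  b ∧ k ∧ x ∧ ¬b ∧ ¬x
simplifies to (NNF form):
False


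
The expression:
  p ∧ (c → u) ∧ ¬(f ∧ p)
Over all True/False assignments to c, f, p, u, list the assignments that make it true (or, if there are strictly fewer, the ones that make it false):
is true only for:
  c=False, f=False, p=True, u=False;
  c=False, f=False, p=True, u=True;
  c=True, f=False, p=True, u=True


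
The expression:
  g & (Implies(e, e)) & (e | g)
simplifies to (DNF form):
g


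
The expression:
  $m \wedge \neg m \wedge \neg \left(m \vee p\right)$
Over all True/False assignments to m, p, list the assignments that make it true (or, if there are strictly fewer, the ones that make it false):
is never true.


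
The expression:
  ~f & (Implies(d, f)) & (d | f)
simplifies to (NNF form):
False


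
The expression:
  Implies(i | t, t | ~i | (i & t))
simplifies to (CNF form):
t | ~i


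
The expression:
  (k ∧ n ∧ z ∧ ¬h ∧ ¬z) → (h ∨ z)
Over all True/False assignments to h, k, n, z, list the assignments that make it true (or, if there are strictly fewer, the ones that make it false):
is always true.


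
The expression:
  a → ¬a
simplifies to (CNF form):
¬a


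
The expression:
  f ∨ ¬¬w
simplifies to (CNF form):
f ∨ w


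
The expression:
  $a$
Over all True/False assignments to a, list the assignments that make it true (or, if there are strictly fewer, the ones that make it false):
is true only for:
  a=True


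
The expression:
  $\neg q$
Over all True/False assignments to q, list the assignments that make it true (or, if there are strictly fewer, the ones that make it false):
is true only for:
  q=False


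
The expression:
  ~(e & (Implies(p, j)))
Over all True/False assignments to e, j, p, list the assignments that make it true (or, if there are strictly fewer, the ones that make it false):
is false only for:
  e=True, j=False, p=False;
  e=True, j=True, p=False;
  e=True, j=True, p=True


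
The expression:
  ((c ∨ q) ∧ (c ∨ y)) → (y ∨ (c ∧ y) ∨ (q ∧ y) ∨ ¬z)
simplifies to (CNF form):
y ∨ ¬c ∨ ¬z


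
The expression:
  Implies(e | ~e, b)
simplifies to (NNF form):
b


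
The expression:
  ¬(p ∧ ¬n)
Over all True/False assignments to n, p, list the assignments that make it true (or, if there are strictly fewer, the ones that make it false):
is false only for:
  n=False, p=True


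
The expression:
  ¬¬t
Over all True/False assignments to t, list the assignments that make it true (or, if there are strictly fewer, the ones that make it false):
is true only for:
  t=True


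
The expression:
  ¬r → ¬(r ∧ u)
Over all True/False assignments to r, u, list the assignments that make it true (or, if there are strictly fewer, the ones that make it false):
is always true.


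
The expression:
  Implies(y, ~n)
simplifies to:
~n | ~y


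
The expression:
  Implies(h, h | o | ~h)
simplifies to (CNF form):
True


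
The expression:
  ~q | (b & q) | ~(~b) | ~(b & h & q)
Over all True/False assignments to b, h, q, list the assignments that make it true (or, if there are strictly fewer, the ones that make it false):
is always true.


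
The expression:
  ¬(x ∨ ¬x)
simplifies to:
False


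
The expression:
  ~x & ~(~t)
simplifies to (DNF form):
t & ~x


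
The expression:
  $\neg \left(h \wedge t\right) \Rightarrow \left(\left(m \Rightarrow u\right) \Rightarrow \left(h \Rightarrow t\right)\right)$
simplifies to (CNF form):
$\left(m \vee t \vee \neg h\right) \wedge \left(t \vee \neg h \vee \neg u\right)$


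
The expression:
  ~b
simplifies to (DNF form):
~b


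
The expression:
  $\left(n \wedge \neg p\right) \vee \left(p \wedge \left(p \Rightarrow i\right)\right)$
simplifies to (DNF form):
$\left(i \wedge p\right) \vee \left(n \wedge \neg p\right)$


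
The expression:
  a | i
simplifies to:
a | i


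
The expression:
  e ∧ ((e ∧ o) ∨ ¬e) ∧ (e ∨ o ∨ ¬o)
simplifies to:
e ∧ o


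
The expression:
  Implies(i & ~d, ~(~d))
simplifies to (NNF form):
d | ~i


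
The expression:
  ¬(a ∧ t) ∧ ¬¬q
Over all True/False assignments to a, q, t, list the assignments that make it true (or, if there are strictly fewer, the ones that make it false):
is true only for:
  a=False, q=True, t=False;
  a=False, q=True, t=True;
  a=True, q=True, t=False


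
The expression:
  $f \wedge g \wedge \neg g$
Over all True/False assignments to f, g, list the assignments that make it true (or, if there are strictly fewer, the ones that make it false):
is never true.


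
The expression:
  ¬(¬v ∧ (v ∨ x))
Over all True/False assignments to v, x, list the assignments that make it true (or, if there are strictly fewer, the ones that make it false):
is false only for:
  v=False, x=True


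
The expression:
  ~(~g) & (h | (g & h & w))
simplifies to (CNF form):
g & h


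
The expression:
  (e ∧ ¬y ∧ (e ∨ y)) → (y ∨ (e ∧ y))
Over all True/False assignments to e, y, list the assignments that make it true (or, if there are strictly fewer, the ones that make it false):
is false only for:
  e=True, y=False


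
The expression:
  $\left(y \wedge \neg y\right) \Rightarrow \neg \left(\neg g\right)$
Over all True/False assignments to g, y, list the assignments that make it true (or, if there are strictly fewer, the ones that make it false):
is always true.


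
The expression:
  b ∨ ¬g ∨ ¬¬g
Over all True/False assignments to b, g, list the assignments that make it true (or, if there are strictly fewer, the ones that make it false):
is always true.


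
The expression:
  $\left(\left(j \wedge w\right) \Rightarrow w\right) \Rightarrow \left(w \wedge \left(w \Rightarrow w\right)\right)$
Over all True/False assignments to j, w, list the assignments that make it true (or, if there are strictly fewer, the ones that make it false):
is true only for:
  j=False, w=True;
  j=True, w=True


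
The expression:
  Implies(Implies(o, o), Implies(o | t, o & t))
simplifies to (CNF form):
(o | ~t) & (t | ~o)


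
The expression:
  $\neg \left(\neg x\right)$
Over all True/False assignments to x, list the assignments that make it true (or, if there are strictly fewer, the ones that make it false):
is true only for:
  x=True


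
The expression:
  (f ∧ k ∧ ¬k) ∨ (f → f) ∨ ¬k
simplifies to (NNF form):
True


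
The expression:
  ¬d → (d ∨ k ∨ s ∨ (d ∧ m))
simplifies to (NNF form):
d ∨ k ∨ s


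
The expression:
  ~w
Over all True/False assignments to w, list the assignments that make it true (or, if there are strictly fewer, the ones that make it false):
is true only for:
  w=False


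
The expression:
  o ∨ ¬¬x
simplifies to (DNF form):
o ∨ x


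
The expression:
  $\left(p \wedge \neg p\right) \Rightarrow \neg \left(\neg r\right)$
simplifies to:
$\text{True}$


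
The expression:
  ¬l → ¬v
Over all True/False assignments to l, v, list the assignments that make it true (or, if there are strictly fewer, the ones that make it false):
is false only for:
  l=False, v=True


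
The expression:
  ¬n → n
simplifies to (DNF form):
n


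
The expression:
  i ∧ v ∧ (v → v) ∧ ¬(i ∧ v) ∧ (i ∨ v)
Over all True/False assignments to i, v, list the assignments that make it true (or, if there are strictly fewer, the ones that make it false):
is never true.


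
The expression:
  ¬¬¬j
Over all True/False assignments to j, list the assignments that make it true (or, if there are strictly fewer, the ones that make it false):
is true only for:
  j=False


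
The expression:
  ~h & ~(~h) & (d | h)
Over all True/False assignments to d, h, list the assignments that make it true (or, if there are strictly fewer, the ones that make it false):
is never true.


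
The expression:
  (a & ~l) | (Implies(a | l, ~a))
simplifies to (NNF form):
~a | ~l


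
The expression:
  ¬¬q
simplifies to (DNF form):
q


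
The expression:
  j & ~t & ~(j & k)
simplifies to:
j & ~k & ~t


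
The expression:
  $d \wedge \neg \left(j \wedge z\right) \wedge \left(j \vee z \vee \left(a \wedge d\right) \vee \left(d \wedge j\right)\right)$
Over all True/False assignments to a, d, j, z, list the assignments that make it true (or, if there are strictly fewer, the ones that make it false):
is true only for:
  a=False, d=True, j=False, z=True;
  a=False, d=True, j=True, z=False;
  a=True, d=True, j=False, z=False;
  a=True, d=True, j=False, z=True;
  a=True, d=True, j=True, z=False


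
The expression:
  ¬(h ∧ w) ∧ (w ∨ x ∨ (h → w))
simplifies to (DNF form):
(x ∧ ¬w) ∨ ¬h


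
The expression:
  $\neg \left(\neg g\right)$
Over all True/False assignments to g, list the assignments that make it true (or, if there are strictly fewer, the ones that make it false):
is true only for:
  g=True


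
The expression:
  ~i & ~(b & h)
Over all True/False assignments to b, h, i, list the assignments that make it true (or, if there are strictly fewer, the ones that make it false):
is true only for:
  b=False, h=False, i=False;
  b=False, h=True, i=False;
  b=True, h=False, i=False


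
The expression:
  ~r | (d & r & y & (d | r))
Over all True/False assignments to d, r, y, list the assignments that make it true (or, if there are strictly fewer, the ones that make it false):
is false only for:
  d=False, r=True, y=False;
  d=False, r=True, y=True;
  d=True, r=True, y=False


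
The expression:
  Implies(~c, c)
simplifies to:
c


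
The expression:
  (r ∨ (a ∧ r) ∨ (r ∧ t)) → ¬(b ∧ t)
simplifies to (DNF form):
¬b ∨ ¬r ∨ ¬t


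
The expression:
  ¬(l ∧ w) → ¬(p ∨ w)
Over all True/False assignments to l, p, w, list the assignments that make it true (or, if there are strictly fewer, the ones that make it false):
is true only for:
  l=False, p=False, w=False;
  l=True, p=False, w=False;
  l=True, p=False, w=True;
  l=True, p=True, w=True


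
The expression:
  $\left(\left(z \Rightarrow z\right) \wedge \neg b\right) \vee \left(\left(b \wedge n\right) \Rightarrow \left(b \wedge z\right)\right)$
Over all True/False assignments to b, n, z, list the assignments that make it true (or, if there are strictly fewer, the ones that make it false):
is false only for:
  b=True, n=True, z=False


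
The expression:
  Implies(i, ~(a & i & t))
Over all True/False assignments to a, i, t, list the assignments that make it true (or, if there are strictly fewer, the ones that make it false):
is false only for:
  a=True, i=True, t=True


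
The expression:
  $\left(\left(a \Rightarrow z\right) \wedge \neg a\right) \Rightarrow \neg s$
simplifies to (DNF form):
$a \vee \neg s$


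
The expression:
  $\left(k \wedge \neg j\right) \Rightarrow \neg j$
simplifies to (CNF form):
$\text{True}$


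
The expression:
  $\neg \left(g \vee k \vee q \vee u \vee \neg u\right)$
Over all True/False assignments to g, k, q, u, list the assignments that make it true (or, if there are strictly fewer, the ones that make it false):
is never true.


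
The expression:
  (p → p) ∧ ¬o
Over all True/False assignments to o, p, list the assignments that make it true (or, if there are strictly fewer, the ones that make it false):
is true only for:
  o=False, p=False;
  o=False, p=True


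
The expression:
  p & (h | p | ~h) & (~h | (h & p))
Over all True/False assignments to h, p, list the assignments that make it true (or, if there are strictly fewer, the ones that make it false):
is true only for:
  h=False, p=True;
  h=True, p=True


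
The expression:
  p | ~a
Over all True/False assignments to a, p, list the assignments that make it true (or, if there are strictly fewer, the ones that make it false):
is false only for:
  a=True, p=False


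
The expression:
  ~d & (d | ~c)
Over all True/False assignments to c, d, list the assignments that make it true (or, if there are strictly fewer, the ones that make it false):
is true only for:
  c=False, d=False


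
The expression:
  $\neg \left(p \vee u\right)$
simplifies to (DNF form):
$\neg p \wedge \neg u$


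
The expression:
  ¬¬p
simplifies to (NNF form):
p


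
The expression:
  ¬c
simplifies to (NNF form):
¬c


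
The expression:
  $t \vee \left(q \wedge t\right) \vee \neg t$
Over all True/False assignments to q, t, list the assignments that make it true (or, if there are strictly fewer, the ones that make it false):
is always true.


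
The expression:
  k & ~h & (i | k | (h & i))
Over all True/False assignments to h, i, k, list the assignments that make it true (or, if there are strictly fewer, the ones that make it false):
is true only for:
  h=False, i=False, k=True;
  h=False, i=True, k=True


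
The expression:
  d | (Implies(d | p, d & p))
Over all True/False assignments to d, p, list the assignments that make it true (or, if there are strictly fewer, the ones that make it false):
is false only for:
  d=False, p=True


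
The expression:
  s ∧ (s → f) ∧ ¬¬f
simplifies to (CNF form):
f ∧ s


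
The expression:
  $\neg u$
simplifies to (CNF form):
$\neg u$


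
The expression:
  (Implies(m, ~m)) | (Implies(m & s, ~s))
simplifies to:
~m | ~s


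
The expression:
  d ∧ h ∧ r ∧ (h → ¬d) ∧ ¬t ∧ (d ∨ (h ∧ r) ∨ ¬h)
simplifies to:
False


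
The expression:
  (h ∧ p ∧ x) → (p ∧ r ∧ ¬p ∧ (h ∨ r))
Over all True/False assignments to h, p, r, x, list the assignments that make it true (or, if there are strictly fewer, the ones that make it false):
is false only for:
  h=True, p=True, r=False, x=True;
  h=True, p=True, r=True, x=True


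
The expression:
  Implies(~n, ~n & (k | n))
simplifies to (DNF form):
k | n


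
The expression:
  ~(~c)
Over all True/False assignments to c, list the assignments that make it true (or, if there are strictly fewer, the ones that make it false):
is true only for:
  c=True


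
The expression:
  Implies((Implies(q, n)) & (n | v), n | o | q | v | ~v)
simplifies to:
True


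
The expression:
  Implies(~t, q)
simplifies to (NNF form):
q | t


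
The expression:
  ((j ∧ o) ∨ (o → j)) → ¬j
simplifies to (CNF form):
¬j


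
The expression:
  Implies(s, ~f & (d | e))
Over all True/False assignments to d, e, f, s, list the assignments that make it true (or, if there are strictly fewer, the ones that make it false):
is false only for:
  d=False, e=False, f=False, s=True;
  d=False, e=False, f=True, s=True;
  d=False, e=True, f=True, s=True;
  d=True, e=False, f=True, s=True;
  d=True, e=True, f=True, s=True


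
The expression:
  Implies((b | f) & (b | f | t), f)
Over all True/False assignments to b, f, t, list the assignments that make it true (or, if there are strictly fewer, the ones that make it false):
is false only for:
  b=True, f=False, t=False;
  b=True, f=False, t=True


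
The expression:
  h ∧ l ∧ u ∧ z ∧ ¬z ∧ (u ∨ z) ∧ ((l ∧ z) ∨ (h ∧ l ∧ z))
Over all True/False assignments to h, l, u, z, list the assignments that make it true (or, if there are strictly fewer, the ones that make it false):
is never true.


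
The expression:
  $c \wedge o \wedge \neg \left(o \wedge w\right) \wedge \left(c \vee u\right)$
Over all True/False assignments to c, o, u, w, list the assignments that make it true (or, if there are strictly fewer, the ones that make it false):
is true only for:
  c=True, o=True, u=False, w=False;
  c=True, o=True, u=True, w=False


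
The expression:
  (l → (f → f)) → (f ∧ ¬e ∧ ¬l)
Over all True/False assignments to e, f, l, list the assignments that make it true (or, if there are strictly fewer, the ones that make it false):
is true only for:
  e=False, f=True, l=False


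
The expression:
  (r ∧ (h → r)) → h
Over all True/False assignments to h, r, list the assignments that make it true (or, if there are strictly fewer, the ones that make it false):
is false only for:
  h=False, r=True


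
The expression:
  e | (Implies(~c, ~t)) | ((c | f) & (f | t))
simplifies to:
c | e | f | ~t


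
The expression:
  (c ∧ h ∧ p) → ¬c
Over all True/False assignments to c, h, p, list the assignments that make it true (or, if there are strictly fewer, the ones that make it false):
is false only for:
  c=True, h=True, p=True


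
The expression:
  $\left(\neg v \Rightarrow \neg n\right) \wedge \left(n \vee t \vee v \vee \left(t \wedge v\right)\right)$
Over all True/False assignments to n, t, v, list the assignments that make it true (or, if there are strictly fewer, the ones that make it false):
is false only for:
  n=False, t=False, v=False;
  n=True, t=False, v=False;
  n=True, t=True, v=False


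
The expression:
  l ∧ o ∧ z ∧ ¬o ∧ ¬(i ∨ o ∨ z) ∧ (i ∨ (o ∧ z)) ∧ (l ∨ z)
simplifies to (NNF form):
False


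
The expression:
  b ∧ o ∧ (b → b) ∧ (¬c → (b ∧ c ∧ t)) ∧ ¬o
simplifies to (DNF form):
False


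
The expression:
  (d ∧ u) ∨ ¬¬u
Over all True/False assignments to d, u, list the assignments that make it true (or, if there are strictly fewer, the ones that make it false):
is true only for:
  d=False, u=True;
  d=True, u=True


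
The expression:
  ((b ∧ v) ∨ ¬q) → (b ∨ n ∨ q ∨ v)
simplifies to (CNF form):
b ∨ n ∨ q ∨ v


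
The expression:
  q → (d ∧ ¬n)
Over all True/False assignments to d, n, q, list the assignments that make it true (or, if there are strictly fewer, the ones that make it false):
is false only for:
  d=False, n=False, q=True;
  d=False, n=True, q=True;
  d=True, n=True, q=True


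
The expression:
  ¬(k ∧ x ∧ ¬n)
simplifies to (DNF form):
n ∨ ¬k ∨ ¬x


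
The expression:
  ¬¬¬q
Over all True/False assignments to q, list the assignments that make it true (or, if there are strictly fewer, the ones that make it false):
is true only for:
  q=False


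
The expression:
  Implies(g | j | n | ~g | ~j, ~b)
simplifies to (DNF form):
~b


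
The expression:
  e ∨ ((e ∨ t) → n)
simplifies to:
e ∨ n ∨ ¬t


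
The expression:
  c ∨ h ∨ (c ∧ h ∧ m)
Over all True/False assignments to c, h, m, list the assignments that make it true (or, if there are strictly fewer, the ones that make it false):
is false only for:
  c=False, h=False, m=False;
  c=False, h=False, m=True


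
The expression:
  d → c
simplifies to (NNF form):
c ∨ ¬d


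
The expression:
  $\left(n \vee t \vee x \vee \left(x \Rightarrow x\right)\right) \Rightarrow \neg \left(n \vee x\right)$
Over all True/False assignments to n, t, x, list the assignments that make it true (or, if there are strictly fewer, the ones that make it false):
is true only for:
  n=False, t=False, x=False;
  n=False, t=True, x=False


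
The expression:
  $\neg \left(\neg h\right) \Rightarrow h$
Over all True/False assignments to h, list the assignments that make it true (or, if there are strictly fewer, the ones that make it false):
is always true.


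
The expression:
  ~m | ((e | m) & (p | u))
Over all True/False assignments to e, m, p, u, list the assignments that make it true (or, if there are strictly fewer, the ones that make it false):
is false only for:
  e=False, m=True, p=False, u=False;
  e=True, m=True, p=False, u=False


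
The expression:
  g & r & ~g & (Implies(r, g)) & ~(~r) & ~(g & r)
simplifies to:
False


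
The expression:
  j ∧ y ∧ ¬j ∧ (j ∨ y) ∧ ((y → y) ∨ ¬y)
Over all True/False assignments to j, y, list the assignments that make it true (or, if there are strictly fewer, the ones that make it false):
is never true.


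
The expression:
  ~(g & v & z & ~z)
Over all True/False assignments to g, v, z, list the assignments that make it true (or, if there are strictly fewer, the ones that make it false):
is always true.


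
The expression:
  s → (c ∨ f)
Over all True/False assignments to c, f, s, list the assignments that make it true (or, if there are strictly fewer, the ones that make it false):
is false only for:
  c=False, f=False, s=True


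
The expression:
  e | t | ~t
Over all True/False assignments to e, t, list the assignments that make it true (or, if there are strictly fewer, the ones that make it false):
is always true.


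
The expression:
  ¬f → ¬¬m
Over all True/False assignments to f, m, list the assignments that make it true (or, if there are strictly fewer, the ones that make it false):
is false only for:
  f=False, m=False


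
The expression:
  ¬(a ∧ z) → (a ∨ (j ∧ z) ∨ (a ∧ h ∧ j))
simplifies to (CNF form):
(a ∨ j) ∧ (a ∨ z)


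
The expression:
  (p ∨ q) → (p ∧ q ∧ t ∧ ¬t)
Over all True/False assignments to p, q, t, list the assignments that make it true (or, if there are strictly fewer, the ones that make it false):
is true only for:
  p=False, q=False, t=False;
  p=False, q=False, t=True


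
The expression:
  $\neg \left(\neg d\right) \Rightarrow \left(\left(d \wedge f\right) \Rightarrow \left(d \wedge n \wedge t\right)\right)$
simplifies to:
$\left(n \wedge t\right) \vee \neg d \vee \neg f$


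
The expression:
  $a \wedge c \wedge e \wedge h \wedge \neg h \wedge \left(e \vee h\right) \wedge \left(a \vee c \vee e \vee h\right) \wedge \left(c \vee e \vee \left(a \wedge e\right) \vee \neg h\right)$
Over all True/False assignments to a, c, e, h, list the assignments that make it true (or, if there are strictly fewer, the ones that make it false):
is never true.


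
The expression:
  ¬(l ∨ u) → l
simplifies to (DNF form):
l ∨ u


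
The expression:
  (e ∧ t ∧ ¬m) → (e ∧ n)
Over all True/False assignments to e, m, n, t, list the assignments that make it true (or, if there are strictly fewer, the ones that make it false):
is false only for:
  e=True, m=False, n=False, t=True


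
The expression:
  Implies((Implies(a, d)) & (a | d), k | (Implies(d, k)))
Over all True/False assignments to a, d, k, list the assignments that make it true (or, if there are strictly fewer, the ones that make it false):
is false only for:
  a=False, d=True, k=False;
  a=True, d=True, k=False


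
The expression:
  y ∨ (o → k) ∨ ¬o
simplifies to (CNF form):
k ∨ y ∨ ¬o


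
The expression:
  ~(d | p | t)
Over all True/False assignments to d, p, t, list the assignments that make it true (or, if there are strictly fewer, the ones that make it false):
is true only for:
  d=False, p=False, t=False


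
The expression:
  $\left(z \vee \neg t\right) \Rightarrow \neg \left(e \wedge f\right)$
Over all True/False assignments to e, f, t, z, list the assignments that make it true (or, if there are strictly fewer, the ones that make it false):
is false only for:
  e=True, f=True, t=False, z=False;
  e=True, f=True, t=False, z=True;
  e=True, f=True, t=True, z=True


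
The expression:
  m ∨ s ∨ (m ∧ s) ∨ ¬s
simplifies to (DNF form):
True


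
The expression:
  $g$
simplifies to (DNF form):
$g$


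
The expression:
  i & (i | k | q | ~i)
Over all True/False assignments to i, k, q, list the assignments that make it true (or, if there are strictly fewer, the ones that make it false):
is true only for:
  i=True, k=False, q=False;
  i=True, k=False, q=True;
  i=True, k=True, q=False;
  i=True, k=True, q=True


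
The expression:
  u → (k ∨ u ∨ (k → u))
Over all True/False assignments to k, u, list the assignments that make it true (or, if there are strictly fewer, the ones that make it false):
is always true.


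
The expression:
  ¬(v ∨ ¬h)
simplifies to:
h ∧ ¬v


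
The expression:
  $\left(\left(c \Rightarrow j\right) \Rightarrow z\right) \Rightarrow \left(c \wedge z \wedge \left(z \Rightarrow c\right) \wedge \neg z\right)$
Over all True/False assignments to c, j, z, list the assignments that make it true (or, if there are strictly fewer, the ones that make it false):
is true only for:
  c=False, j=False, z=False;
  c=False, j=True, z=False;
  c=True, j=True, z=False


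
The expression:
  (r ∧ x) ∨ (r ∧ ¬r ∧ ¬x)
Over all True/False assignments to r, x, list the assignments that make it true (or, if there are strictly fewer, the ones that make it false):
is true only for:
  r=True, x=True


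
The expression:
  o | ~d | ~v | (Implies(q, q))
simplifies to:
True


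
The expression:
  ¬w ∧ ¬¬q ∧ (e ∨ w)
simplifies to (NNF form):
e ∧ q ∧ ¬w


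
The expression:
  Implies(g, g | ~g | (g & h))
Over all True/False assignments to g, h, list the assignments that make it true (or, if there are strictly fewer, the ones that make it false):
is always true.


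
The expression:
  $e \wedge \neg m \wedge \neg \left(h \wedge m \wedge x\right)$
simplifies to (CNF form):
$e \wedge \neg m$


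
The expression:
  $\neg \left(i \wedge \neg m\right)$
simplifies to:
$m \vee \neg i$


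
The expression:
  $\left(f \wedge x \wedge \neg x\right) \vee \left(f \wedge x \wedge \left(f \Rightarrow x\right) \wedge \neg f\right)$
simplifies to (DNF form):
$\text{False}$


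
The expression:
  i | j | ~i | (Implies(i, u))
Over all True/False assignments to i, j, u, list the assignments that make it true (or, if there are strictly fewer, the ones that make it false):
is always true.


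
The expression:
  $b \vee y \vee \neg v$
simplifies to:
$b \vee y \vee \neg v$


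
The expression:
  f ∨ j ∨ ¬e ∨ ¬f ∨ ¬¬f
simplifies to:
True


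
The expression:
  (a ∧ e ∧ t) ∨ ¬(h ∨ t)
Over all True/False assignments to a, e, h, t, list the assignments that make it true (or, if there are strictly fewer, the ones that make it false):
is true only for:
  a=False, e=False, h=False, t=False;
  a=False, e=True, h=False, t=False;
  a=True, e=False, h=False, t=False;
  a=True, e=True, h=False, t=False;
  a=True, e=True, h=False, t=True;
  a=True, e=True, h=True, t=True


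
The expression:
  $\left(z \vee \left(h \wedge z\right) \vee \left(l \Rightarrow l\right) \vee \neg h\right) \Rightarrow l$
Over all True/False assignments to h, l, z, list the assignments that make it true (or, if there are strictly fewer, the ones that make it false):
is true only for:
  h=False, l=True, z=False;
  h=False, l=True, z=True;
  h=True, l=True, z=False;
  h=True, l=True, z=True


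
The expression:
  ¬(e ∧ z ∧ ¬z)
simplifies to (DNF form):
True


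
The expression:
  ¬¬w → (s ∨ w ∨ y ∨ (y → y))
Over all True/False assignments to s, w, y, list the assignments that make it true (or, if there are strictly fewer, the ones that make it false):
is always true.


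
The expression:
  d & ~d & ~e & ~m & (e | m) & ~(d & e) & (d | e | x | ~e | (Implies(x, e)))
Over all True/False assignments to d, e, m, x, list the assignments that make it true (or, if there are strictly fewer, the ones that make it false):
is never true.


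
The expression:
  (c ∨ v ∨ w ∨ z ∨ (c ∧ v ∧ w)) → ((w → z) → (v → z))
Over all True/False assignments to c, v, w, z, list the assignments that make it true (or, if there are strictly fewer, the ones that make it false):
is false only for:
  c=False, v=True, w=False, z=False;
  c=True, v=True, w=False, z=False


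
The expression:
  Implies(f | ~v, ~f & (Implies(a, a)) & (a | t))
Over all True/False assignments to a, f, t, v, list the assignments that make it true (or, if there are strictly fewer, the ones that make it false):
is true only for:
  a=False, f=False, t=False, v=True;
  a=False, f=False, t=True, v=False;
  a=False, f=False, t=True, v=True;
  a=True, f=False, t=False, v=False;
  a=True, f=False, t=False, v=True;
  a=True, f=False, t=True, v=False;
  a=True, f=False, t=True, v=True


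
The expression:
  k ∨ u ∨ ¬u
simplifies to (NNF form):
True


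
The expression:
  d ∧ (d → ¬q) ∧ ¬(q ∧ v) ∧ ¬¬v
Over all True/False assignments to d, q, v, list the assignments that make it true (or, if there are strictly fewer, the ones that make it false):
is true only for:
  d=True, q=False, v=True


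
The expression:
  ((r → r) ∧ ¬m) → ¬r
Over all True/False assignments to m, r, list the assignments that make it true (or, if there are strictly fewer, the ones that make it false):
is false only for:
  m=False, r=True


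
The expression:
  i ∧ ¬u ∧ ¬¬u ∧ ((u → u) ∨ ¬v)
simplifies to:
False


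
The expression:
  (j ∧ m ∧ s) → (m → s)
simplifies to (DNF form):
True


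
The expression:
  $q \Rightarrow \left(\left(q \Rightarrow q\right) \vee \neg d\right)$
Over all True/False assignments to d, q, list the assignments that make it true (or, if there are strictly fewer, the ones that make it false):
is always true.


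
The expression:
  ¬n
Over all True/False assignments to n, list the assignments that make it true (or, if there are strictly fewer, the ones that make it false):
is true only for:
  n=False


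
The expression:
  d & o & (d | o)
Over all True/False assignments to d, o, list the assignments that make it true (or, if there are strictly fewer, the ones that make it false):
is true only for:
  d=True, o=True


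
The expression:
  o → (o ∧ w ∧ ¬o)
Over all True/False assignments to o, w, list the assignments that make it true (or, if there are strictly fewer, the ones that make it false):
is true only for:
  o=False, w=False;
  o=False, w=True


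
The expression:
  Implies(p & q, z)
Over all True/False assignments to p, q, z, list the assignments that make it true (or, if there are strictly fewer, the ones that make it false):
is false only for:
  p=True, q=True, z=False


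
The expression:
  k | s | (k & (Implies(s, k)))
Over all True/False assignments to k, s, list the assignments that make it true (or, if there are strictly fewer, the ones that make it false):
is false only for:
  k=False, s=False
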